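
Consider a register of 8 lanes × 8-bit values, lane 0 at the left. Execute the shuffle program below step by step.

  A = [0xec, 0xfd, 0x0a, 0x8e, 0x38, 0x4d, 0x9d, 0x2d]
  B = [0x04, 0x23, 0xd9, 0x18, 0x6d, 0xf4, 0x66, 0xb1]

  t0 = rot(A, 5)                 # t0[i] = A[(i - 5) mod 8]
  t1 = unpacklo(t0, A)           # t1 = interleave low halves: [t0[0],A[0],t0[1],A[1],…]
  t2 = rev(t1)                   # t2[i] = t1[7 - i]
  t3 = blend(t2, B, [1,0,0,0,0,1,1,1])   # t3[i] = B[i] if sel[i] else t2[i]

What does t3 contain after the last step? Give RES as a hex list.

RES = [0x04, 0x9d, 0x0a, 0x4d, 0xfd, 0xf4, 0x66, 0xb1]

  t0: 8e 38 4d 9d 2d ec fd 0a
  t1: 8e ec 38 fd 4d 0a 9d 8e
  t2: 8e 9d 0a 4d fd 38 ec 8e
  t3: 04 9d 0a 4d fd f4 66 b1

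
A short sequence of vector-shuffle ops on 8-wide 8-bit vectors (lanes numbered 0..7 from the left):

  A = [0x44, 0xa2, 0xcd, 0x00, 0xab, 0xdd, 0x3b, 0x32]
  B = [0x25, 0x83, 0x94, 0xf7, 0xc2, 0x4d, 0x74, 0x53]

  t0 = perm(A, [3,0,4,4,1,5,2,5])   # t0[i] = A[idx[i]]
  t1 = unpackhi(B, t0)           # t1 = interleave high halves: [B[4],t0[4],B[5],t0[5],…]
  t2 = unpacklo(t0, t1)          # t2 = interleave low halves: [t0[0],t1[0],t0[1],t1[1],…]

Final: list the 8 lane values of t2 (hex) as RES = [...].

→ t0 |00|44|ab|ab|a2|dd|cd|dd|
→ t1 |c2|a2|4d|dd|74|cd|53|dd|
→ t2 |00|c2|44|a2|ab|4d|ab|dd|

RES = [ 0x00  0xc2  0x44  0xa2  0xab  0x4d  0xab  0xdd ]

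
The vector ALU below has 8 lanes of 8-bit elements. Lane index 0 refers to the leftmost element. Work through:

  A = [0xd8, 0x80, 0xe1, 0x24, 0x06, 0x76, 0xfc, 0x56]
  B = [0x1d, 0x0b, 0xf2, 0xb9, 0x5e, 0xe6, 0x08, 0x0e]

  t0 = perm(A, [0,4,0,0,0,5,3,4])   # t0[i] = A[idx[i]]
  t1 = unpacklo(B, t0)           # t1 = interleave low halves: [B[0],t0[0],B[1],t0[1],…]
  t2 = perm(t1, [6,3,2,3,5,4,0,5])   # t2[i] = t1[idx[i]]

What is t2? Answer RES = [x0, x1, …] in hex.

t0 = [0xd8, 0x06, 0xd8, 0xd8, 0xd8, 0x76, 0x24, 0x06]
t1 = [0x1d, 0xd8, 0x0b, 0x06, 0xf2, 0xd8, 0xb9, 0xd8]
t2 = [0xb9, 0x06, 0x0b, 0x06, 0xd8, 0xf2, 0x1d, 0xd8]

RES = [ 0xb9  0x06  0x0b  0x06  0xd8  0xf2  0x1d  0xd8 ]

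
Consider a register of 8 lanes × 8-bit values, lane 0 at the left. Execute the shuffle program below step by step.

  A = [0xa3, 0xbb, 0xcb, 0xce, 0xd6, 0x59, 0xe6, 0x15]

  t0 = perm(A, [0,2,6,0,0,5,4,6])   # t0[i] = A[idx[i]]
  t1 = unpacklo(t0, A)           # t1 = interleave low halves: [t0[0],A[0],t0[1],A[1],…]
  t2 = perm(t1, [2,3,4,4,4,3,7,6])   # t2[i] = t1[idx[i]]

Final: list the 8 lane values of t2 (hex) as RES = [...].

RES = [ 0xcb  0xbb  0xe6  0xe6  0xe6  0xbb  0xce  0xa3 ]

  t0: a3 cb e6 a3 a3 59 d6 e6
  t1: a3 a3 cb bb e6 cb a3 ce
  t2: cb bb e6 e6 e6 bb ce a3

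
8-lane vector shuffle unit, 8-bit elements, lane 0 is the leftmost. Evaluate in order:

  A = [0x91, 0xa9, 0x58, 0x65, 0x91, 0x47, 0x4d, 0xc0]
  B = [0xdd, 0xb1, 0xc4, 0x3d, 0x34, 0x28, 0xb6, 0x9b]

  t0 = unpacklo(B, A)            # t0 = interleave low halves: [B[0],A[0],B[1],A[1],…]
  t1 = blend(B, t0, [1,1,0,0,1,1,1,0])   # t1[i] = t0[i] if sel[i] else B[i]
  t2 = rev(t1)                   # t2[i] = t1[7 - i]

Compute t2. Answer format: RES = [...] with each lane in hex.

t0 = [0xdd, 0x91, 0xb1, 0xa9, 0xc4, 0x58, 0x3d, 0x65]
t1 = [0xdd, 0x91, 0xc4, 0x3d, 0xc4, 0x58, 0x3d, 0x9b]
t2 = [0x9b, 0x3d, 0x58, 0xc4, 0x3d, 0xc4, 0x91, 0xdd]

RES = [0x9b, 0x3d, 0x58, 0xc4, 0x3d, 0xc4, 0x91, 0xdd]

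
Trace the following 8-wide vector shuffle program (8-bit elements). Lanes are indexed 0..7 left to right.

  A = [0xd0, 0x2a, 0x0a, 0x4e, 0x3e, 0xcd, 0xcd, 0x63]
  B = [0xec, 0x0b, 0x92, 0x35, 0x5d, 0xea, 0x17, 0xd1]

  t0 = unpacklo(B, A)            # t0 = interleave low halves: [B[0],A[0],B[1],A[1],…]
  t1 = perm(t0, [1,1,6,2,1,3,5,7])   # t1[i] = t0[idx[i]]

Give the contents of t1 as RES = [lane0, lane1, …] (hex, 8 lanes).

RES = [ 0xd0  0xd0  0x35  0x0b  0xd0  0x2a  0x0a  0x4e ]

→ t0 |ec|d0|0b|2a|92|0a|35|4e|
→ t1 |d0|d0|35|0b|d0|2a|0a|4e|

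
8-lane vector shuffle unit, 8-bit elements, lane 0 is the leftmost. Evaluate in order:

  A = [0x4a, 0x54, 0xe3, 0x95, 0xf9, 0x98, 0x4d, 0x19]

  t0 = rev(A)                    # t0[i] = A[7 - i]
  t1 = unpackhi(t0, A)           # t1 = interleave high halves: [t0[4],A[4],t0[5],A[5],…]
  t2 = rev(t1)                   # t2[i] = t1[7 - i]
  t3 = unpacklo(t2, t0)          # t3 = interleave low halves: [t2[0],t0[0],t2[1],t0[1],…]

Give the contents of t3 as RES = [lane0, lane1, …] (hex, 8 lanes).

RES = [ 0x19  0x19  0x4a  0x4d  0x4d  0x98  0x54  0xf9 ]

t0 = [0x19, 0x4d, 0x98, 0xf9, 0x95, 0xe3, 0x54, 0x4a]
t1 = [0x95, 0xf9, 0xe3, 0x98, 0x54, 0x4d, 0x4a, 0x19]
t2 = [0x19, 0x4a, 0x4d, 0x54, 0x98, 0xe3, 0xf9, 0x95]
t3 = [0x19, 0x19, 0x4a, 0x4d, 0x4d, 0x98, 0x54, 0xf9]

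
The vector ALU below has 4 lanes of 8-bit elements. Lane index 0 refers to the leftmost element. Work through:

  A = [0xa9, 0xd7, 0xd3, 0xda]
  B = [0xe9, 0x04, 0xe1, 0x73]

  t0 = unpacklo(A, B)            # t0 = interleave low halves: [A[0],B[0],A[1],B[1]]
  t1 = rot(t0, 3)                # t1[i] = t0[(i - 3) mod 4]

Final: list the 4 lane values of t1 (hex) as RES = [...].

  t0: a9 e9 d7 04
  t1: e9 d7 04 a9

RES = [0xe9, 0xd7, 0x04, 0xa9]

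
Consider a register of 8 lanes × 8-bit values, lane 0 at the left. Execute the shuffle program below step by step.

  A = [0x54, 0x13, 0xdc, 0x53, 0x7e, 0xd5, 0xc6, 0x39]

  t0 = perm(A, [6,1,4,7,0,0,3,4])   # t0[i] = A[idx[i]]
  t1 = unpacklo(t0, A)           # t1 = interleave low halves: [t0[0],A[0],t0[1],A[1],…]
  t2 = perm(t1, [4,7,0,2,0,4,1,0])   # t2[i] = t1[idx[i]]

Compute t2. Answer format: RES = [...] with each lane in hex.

→ t0 |c6|13|7e|39|54|54|53|7e|
→ t1 |c6|54|13|13|7e|dc|39|53|
→ t2 |7e|53|c6|13|c6|7e|54|c6|

RES = [0x7e, 0x53, 0xc6, 0x13, 0xc6, 0x7e, 0x54, 0xc6]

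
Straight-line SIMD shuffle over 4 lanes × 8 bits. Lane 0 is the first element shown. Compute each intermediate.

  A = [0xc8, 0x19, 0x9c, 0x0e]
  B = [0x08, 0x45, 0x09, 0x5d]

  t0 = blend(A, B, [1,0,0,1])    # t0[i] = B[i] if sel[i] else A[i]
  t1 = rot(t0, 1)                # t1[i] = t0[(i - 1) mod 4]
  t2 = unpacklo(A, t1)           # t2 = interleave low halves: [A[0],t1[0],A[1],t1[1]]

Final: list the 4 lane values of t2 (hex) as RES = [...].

  t0: 08 19 9c 5d
  t1: 5d 08 19 9c
  t2: c8 5d 19 08

RES = [0xc8, 0x5d, 0x19, 0x08]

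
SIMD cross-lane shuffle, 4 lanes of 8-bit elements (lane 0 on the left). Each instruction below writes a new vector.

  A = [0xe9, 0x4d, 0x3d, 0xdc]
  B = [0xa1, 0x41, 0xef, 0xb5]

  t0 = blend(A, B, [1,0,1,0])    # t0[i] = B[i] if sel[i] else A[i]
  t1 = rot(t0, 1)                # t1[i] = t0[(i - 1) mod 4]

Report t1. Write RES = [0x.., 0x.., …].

  t0: a1 4d ef dc
  t1: dc a1 4d ef

RES = [0xdc, 0xa1, 0x4d, 0xef]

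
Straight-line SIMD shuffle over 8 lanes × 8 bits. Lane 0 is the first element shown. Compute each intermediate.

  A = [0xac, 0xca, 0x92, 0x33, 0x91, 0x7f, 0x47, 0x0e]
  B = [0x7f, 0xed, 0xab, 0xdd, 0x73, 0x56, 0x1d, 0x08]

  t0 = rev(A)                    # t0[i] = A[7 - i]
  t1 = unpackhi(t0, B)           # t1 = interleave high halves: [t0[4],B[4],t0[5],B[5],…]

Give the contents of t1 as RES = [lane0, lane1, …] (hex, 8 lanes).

  t0: 0e 47 7f 91 33 92 ca ac
  t1: 33 73 92 56 ca 1d ac 08

RES = [0x33, 0x73, 0x92, 0x56, 0xca, 0x1d, 0xac, 0x08]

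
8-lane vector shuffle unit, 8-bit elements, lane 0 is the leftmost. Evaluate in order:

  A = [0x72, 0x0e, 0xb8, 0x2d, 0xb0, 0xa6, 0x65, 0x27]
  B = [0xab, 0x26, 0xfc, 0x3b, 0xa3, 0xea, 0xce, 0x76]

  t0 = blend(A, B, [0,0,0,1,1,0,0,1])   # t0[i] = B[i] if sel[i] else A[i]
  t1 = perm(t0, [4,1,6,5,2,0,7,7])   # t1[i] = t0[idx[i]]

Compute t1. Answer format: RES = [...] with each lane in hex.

RES = [0xa3, 0x0e, 0x65, 0xa6, 0xb8, 0x72, 0x76, 0x76]

  t0: 72 0e b8 3b a3 a6 65 76
  t1: a3 0e 65 a6 b8 72 76 76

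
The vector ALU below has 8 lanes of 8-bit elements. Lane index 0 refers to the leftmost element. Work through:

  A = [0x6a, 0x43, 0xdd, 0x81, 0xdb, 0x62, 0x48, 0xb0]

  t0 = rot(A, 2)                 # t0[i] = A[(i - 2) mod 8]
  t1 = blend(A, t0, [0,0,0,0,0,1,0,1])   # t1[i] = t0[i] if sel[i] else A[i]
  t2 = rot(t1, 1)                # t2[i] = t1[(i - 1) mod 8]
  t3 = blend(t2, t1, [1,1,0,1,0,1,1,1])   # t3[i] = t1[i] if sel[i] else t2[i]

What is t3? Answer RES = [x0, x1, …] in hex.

→ t0 |48|b0|6a|43|dd|81|db|62|
→ t1 |6a|43|dd|81|db|81|48|62|
→ t2 |62|6a|43|dd|81|db|81|48|
→ t3 |6a|43|43|81|81|81|48|62|

RES = [0x6a, 0x43, 0x43, 0x81, 0x81, 0x81, 0x48, 0x62]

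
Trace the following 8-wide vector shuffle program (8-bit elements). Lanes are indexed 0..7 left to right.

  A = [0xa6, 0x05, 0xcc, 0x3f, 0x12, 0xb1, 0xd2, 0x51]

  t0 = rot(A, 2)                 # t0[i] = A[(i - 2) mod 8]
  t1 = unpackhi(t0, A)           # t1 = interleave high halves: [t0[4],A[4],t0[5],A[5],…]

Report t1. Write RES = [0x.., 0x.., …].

RES = [0xcc, 0x12, 0x3f, 0xb1, 0x12, 0xd2, 0xb1, 0x51]

→ t0 |d2|51|a6|05|cc|3f|12|b1|
→ t1 |cc|12|3f|b1|12|d2|b1|51|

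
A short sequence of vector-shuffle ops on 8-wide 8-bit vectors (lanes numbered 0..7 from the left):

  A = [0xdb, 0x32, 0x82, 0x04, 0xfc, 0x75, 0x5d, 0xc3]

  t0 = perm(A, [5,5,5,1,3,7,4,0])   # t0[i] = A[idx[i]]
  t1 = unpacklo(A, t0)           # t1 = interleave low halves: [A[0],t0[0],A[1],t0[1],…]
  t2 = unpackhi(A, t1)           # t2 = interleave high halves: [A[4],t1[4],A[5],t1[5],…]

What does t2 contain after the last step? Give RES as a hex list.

→ t0 |75|75|75|32|04|c3|fc|db|
→ t1 |db|75|32|75|82|75|04|32|
→ t2 |fc|82|75|75|5d|04|c3|32|

RES = [0xfc, 0x82, 0x75, 0x75, 0x5d, 0x04, 0xc3, 0x32]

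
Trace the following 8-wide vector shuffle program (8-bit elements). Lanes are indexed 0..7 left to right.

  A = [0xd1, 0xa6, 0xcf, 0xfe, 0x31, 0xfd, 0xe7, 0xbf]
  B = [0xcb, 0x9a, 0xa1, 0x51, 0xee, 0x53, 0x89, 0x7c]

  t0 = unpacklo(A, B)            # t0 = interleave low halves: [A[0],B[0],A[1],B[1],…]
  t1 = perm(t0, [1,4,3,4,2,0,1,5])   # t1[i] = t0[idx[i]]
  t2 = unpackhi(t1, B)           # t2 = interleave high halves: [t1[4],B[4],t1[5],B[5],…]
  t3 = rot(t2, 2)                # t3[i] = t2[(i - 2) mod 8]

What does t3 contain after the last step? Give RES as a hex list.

  t0: d1 cb a6 9a cf a1 fe 51
  t1: cb cf 9a cf a6 d1 cb a1
  t2: a6 ee d1 53 cb 89 a1 7c
  t3: a1 7c a6 ee d1 53 cb 89

RES = [0xa1, 0x7c, 0xa6, 0xee, 0xd1, 0x53, 0xcb, 0x89]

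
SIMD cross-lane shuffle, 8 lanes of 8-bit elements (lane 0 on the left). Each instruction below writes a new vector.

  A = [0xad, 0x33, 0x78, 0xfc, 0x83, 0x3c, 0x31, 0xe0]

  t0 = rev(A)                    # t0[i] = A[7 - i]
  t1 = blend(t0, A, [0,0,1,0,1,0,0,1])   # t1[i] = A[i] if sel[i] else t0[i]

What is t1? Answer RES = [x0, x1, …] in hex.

RES = [0xe0, 0x31, 0x78, 0x83, 0x83, 0x78, 0x33, 0xe0]

  t0: e0 31 3c 83 fc 78 33 ad
  t1: e0 31 78 83 83 78 33 e0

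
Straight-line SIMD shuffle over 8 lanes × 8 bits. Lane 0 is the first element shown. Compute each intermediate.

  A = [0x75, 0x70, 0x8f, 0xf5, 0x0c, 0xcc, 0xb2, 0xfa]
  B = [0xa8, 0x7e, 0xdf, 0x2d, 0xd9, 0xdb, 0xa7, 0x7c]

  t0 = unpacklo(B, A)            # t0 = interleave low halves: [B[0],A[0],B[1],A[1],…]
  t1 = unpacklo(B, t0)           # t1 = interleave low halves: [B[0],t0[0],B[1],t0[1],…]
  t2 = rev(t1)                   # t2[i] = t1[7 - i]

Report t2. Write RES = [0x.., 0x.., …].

  t0: a8 75 7e 70 df 8f 2d f5
  t1: a8 a8 7e 75 df 7e 2d 70
  t2: 70 2d 7e df 75 7e a8 a8

RES = [0x70, 0x2d, 0x7e, 0xdf, 0x75, 0x7e, 0xa8, 0xa8]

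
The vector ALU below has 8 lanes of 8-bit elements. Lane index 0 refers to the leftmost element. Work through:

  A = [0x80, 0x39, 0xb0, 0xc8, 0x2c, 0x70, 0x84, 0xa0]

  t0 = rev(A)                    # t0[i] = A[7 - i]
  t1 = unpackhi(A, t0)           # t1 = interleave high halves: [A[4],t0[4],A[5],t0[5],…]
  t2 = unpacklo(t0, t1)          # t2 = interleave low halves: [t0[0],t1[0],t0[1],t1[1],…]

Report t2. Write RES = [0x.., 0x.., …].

  t0: a0 84 70 2c c8 b0 39 80
  t1: 2c c8 70 b0 84 39 a0 80
  t2: a0 2c 84 c8 70 70 2c b0

RES = [0xa0, 0x2c, 0x84, 0xc8, 0x70, 0x70, 0x2c, 0xb0]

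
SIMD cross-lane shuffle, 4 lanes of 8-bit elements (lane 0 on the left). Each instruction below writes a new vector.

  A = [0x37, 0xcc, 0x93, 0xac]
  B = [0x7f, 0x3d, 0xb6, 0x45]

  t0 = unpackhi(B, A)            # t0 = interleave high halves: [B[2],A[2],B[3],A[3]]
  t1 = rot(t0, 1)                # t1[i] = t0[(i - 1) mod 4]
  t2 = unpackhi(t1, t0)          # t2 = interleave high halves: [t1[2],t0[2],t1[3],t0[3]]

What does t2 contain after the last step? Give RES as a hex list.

RES = [0x93, 0x45, 0x45, 0xac]

→ t0 |b6|93|45|ac|
→ t1 |ac|b6|93|45|
→ t2 |93|45|45|ac|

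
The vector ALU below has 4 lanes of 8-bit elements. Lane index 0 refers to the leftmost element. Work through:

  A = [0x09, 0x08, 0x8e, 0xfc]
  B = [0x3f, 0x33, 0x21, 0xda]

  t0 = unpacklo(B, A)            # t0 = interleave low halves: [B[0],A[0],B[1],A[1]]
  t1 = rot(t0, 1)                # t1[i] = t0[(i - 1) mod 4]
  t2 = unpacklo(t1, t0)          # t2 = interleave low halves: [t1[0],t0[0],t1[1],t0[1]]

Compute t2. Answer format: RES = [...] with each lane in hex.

  t0: 3f 09 33 08
  t1: 08 3f 09 33
  t2: 08 3f 3f 09

RES = [0x08, 0x3f, 0x3f, 0x09]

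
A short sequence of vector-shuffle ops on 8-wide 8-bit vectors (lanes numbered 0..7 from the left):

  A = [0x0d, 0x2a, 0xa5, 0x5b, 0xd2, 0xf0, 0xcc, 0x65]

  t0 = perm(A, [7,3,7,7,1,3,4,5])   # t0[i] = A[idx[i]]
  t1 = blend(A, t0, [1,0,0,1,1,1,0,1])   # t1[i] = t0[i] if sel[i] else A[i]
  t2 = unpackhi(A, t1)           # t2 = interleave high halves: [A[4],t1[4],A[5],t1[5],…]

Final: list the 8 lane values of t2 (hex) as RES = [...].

  t0: 65 5b 65 65 2a 5b d2 f0
  t1: 65 2a a5 65 2a 5b cc f0
  t2: d2 2a f0 5b cc cc 65 f0

RES = [ 0xd2  0x2a  0xf0  0x5b  0xcc  0xcc  0x65  0xf0 ]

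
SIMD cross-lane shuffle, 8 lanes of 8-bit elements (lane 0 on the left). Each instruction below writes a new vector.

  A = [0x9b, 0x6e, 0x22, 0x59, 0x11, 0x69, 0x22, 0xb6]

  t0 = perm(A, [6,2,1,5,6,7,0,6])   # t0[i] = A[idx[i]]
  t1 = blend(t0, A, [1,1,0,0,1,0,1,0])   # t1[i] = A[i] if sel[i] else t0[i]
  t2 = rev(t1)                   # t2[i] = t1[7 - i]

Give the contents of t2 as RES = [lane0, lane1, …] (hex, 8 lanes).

  t0: 22 22 6e 69 22 b6 9b 22
  t1: 9b 6e 6e 69 11 b6 22 22
  t2: 22 22 b6 11 69 6e 6e 9b

RES = [ 0x22  0x22  0xb6  0x11  0x69  0x6e  0x6e  0x9b ]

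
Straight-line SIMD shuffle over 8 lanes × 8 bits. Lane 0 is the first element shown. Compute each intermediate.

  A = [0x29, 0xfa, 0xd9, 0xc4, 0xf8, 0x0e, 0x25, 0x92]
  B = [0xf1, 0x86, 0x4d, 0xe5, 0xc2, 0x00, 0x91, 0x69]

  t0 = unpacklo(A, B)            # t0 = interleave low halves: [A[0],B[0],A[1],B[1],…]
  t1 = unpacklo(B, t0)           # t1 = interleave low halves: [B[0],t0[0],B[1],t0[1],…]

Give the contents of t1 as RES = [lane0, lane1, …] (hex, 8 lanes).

RES = [0xf1, 0x29, 0x86, 0xf1, 0x4d, 0xfa, 0xe5, 0x86]

→ t0 |29|f1|fa|86|d9|4d|c4|e5|
→ t1 |f1|29|86|f1|4d|fa|e5|86|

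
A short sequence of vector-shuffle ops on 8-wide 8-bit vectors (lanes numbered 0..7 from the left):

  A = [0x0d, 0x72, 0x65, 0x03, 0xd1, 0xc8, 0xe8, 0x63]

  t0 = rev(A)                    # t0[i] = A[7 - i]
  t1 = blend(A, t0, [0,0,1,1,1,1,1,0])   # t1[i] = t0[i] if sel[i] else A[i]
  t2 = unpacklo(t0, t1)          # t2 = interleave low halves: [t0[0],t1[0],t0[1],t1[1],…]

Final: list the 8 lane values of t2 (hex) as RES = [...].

RES = [0x63, 0x0d, 0xe8, 0x72, 0xc8, 0xc8, 0xd1, 0xd1]

  t0: 63 e8 c8 d1 03 65 72 0d
  t1: 0d 72 c8 d1 03 65 72 63
  t2: 63 0d e8 72 c8 c8 d1 d1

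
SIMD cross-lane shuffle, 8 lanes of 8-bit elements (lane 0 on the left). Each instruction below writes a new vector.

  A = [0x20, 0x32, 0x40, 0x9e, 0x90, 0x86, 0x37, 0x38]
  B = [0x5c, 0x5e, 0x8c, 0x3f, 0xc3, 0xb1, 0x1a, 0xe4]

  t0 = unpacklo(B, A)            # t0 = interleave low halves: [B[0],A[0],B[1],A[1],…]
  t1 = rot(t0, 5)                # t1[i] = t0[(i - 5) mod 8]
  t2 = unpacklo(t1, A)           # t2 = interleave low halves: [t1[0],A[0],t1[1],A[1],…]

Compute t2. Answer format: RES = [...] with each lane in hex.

RES = [ 0x32  0x20  0x8c  0x32  0x40  0x40  0x3f  0x9e ]

t0 = [0x5c, 0x20, 0x5e, 0x32, 0x8c, 0x40, 0x3f, 0x9e]
t1 = [0x32, 0x8c, 0x40, 0x3f, 0x9e, 0x5c, 0x20, 0x5e]
t2 = [0x32, 0x20, 0x8c, 0x32, 0x40, 0x40, 0x3f, 0x9e]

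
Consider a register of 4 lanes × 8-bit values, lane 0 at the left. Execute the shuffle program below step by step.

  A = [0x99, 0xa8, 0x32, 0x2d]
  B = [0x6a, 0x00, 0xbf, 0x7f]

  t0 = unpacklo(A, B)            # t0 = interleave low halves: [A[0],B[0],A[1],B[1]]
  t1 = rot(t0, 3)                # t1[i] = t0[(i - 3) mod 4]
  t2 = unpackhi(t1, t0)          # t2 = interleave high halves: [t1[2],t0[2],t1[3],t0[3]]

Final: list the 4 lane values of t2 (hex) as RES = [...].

t0 = [0x99, 0x6a, 0xa8, 0x00]
t1 = [0x6a, 0xa8, 0x00, 0x99]
t2 = [0x00, 0xa8, 0x99, 0x00]

RES = [ 0x00  0xa8  0x99  0x00 ]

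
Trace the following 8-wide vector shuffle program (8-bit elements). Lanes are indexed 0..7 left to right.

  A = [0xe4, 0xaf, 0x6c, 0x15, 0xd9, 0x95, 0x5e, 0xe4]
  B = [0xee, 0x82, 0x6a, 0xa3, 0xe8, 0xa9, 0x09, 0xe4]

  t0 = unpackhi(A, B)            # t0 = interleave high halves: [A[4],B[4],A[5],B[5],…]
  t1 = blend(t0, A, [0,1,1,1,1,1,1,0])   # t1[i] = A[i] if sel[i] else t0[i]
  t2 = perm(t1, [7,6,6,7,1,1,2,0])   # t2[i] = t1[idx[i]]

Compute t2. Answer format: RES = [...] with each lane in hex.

  t0: d9 e8 95 a9 5e 09 e4 e4
  t1: d9 af 6c 15 d9 95 5e e4
  t2: e4 5e 5e e4 af af 6c d9

RES = [0xe4, 0x5e, 0x5e, 0xe4, 0xaf, 0xaf, 0x6c, 0xd9]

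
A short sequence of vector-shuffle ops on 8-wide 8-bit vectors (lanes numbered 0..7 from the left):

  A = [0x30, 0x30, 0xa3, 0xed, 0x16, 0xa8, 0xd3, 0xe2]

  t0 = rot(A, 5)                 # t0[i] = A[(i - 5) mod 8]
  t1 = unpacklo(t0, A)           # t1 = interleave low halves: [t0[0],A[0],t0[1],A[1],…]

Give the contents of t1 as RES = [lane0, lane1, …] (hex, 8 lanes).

RES = [ 0xed  0x30  0x16  0x30  0xa8  0xa3  0xd3  0xed ]

t0 = [0xed, 0x16, 0xa8, 0xd3, 0xe2, 0x30, 0x30, 0xa3]
t1 = [0xed, 0x30, 0x16, 0x30, 0xa8, 0xa3, 0xd3, 0xed]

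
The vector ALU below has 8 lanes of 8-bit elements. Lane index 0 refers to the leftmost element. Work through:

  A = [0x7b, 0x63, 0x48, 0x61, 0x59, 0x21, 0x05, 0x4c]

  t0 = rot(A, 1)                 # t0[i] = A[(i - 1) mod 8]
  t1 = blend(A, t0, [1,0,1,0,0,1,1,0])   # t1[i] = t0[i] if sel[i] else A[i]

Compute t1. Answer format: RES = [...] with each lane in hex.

RES = [0x4c, 0x63, 0x63, 0x61, 0x59, 0x59, 0x21, 0x4c]

  t0: 4c 7b 63 48 61 59 21 05
  t1: 4c 63 63 61 59 59 21 4c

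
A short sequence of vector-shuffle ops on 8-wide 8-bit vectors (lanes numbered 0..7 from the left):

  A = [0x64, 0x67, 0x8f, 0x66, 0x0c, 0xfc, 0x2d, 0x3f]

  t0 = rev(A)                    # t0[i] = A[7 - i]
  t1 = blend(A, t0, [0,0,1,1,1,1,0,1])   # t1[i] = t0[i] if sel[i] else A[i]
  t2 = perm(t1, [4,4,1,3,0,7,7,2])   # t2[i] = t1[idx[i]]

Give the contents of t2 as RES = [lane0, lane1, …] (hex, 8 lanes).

  t0: 3f 2d fc 0c 66 8f 67 64
  t1: 64 67 fc 0c 66 8f 2d 64
  t2: 66 66 67 0c 64 64 64 fc

RES = [ 0x66  0x66  0x67  0x0c  0x64  0x64  0x64  0xfc ]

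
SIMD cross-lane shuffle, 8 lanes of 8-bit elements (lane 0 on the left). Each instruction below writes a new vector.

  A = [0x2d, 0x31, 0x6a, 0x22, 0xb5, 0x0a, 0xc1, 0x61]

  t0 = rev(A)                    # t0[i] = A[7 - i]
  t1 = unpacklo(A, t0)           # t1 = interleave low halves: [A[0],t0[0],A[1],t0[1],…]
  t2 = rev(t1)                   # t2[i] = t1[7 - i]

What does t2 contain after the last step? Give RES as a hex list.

RES = [0xb5, 0x22, 0x0a, 0x6a, 0xc1, 0x31, 0x61, 0x2d]

→ t0 |61|c1|0a|b5|22|6a|31|2d|
→ t1 |2d|61|31|c1|6a|0a|22|b5|
→ t2 |b5|22|0a|6a|c1|31|61|2d|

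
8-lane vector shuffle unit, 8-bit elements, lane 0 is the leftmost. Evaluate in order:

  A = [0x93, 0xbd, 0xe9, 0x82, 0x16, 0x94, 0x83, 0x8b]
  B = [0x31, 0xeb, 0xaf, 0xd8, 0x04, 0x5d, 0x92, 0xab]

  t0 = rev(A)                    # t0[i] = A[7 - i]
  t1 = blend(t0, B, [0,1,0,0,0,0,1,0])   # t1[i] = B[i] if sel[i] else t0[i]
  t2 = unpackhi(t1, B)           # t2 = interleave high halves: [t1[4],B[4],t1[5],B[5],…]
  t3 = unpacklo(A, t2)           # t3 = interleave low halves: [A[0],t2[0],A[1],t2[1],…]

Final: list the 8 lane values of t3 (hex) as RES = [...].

→ t0 |8b|83|94|16|82|e9|bd|93|
→ t1 |8b|eb|94|16|82|e9|92|93|
→ t2 |82|04|e9|5d|92|92|93|ab|
→ t3 |93|82|bd|04|e9|e9|82|5d|

RES = [0x93, 0x82, 0xbd, 0x04, 0xe9, 0xe9, 0x82, 0x5d]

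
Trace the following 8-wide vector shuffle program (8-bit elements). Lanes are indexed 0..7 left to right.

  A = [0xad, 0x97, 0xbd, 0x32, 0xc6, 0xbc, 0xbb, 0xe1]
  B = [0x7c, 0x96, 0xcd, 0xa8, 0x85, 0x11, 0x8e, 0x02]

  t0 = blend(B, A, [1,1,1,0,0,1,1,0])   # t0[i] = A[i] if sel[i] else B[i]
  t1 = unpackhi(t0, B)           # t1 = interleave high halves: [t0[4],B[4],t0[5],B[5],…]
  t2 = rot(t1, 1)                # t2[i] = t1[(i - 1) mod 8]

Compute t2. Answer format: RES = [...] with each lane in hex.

RES = [0x02, 0x85, 0x85, 0xbc, 0x11, 0xbb, 0x8e, 0x02]

t0 = [0xad, 0x97, 0xbd, 0xa8, 0x85, 0xbc, 0xbb, 0x02]
t1 = [0x85, 0x85, 0xbc, 0x11, 0xbb, 0x8e, 0x02, 0x02]
t2 = [0x02, 0x85, 0x85, 0xbc, 0x11, 0xbb, 0x8e, 0x02]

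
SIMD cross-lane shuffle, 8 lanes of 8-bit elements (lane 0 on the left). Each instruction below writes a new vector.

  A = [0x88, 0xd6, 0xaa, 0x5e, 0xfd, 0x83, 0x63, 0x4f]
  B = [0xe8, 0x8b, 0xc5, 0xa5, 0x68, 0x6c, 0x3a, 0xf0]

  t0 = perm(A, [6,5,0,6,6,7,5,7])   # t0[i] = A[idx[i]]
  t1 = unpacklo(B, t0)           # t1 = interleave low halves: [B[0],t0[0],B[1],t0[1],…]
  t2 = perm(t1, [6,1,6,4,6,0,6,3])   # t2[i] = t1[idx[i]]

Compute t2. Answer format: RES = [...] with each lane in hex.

RES = [0xa5, 0x63, 0xa5, 0xc5, 0xa5, 0xe8, 0xa5, 0x83]

t0 = [0x63, 0x83, 0x88, 0x63, 0x63, 0x4f, 0x83, 0x4f]
t1 = [0xe8, 0x63, 0x8b, 0x83, 0xc5, 0x88, 0xa5, 0x63]
t2 = [0xa5, 0x63, 0xa5, 0xc5, 0xa5, 0xe8, 0xa5, 0x83]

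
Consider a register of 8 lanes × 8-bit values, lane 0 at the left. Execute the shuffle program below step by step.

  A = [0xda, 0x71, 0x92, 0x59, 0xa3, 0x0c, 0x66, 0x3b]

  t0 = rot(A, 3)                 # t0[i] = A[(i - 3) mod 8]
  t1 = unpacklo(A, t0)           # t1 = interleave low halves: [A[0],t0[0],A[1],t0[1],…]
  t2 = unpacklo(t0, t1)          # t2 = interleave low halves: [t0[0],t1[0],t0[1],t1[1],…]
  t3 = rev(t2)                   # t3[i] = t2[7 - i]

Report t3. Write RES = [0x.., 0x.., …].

RES = [ 0x66  0xda  0x71  0x3b  0x0c  0x66  0xda  0x0c ]

t0 = [0x0c, 0x66, 0x3b, 0xda, 0x71, 0x92, 0x59, 0xa3]
t1 = [0xda, 0x0c, 0x71, 0x66, 0x92, 0x3b, 0x59, 0xda]
t2 = [0x0c, 0xda, 0x66, 0x0c, 0x3b, 0x71, 0xda, 0x66]
t3 = [0x66, 0xda, 0x71, 0x3b, 0x0c, 0x66, 0xda, 0x0c]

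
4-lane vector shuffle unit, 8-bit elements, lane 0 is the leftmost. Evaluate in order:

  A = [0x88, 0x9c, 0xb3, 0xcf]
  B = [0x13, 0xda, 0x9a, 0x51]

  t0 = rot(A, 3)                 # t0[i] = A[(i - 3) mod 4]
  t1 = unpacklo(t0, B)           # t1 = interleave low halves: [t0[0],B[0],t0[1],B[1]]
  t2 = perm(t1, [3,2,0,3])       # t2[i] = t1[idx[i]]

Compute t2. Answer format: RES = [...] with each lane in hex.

RES = [0xda, 0xb3, 0x9c, 0xda]

→ t0 |9c|b3|cf|88|
→ t1 |9c|13|b3|da|
→ t2 |da|b3|9c|da|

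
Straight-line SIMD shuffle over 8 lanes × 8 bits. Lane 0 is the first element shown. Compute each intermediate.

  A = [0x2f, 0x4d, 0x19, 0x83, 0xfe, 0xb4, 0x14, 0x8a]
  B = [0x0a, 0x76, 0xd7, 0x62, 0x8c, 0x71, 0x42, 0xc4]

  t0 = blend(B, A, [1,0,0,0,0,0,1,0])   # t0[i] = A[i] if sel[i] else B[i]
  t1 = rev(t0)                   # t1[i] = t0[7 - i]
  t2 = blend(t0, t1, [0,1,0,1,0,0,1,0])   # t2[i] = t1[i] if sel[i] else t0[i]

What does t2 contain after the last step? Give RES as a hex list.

→ t0 |2f|76|d7|62|8c|71|14|c4|
→ t1 |c4|14|71|8c|62|d7|76|2f|
→ t2 |2f|14|d7|8c|8c|71|76|c4|

RES = [0x2f, 0x14, 0xd7, 0x8c, 0x8c, 0x71, 0x76, 0xc4]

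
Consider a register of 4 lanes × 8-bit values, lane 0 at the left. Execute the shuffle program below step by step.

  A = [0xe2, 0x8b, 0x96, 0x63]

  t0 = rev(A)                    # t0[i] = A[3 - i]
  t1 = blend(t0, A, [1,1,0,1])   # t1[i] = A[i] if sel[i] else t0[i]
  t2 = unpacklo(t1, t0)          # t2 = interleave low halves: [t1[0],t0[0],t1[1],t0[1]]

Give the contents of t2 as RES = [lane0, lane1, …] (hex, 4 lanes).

RES = [0xe2, 0x63, 0x8b, 0x96]

→ t0 |63|96|8b|e2|
→ t1 |e2|8b|8b|63|
→ t2 |e2|63|8b|96|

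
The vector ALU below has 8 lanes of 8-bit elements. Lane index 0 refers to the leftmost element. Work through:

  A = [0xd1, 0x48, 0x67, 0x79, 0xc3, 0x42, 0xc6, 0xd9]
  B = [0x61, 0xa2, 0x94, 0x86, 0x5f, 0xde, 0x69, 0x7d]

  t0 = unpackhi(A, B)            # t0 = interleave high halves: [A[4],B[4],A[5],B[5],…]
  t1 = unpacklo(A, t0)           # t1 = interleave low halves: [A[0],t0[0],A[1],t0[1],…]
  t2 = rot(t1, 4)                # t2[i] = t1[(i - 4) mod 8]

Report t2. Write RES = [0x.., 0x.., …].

t0 = [0xc3, 0x5f, 0x42, 0xde, 0xc6, 0x69, 0xd9, 0x7d]
t1 = [0xd1, 0xc3, 0x48, 0x5f, 0x67, 0x42, 0x79, 0xde]
t2 = [0x67, 0x42, 0x79, 0xde, 0xd1, 0xc3, 0x48, 0x5f]

RES = [ 0x67  0x42  0x79  0xde  0xd1  0xc3  0x48  0x5f ]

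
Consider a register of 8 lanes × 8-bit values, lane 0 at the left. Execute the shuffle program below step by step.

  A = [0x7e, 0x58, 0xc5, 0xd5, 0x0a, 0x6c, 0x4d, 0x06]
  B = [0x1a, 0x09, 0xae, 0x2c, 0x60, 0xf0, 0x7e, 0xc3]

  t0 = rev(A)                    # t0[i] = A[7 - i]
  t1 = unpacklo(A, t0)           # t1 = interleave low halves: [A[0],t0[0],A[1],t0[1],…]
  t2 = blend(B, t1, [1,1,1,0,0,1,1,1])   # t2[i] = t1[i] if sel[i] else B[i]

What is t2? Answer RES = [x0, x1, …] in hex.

RES = [ 0x7e  0x06  0x58  0x2c  0x60  0x6c  0xd5  0x0a ]

→ t0 |06|4d|6c|0a|d5|c5|58|7e|
→ t1 |7e|06|58|4d|c5|6c|d5|0a|
→ t2 |7e|06|58|2c|60|6c|d5|0a|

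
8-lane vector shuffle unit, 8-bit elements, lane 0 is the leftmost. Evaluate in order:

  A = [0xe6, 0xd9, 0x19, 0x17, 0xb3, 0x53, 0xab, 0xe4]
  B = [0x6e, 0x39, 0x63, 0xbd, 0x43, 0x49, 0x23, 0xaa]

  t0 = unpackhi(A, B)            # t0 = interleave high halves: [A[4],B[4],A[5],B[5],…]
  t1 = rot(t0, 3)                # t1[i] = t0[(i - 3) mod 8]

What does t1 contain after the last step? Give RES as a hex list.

RES = [ 0x23  0xe4  0xaa  0xb3  0x43  0x53  0x49  0xab ]

t0 = [0xb3, 0x43, 0x53, 0x49, 0xab, 0x23, 0xe4, 0xaa]
t1 = [0x23, 0xe4, 0xaa, 0xb3, 0x43, 0x53, 0x49, 0xab]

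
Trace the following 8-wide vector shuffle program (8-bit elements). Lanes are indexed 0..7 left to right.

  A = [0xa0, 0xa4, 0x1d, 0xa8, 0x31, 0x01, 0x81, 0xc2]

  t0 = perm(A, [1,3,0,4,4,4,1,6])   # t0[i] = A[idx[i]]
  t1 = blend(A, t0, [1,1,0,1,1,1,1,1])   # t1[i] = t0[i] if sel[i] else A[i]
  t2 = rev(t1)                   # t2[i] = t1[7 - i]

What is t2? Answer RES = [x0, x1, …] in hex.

RES = [ 0x81  0xa4  0x31  0x31  0x31  0x1d  0xa8  0xa4 ]

  t0: a4 a8 a0 31 31 31 a4 81
  t1: a4 a8 1d 31 31 31 a4 81
  t2: 81 a4 31 31 31 1d a8 a4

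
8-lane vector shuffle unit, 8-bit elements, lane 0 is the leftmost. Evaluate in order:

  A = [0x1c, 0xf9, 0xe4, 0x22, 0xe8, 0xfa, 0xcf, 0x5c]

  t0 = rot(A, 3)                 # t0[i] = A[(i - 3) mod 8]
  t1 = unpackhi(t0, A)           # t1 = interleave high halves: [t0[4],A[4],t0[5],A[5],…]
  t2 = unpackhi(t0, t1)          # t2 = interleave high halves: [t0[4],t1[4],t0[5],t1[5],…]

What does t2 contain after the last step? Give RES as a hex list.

t0 = [0xfa, 0xcf, 0x5c, 0x1c, 0xf9, 0xe4, 0x22, 0xe8]
t1 = [0xf9, 0xe8, 0xe4, 0xfa, 0x22, 0xcf, 0xe8, 0x5c]
t2 = [0xf9, 0x22, 0xe4, 0xcf, 0x22, 0xe8, 0xe8, 0x5c]

RES = [ 0xf9  0x22  0xe4  0xcf  0x22  0xe8  0xe8  0x5c ]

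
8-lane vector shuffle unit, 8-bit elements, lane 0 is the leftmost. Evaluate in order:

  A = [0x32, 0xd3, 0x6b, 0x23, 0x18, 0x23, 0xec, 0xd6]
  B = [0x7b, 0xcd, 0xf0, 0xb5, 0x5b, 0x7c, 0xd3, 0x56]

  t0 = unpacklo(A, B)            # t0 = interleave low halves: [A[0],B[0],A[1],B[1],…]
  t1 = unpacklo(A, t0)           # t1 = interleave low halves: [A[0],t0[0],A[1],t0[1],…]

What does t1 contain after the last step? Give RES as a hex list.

t0 = [0x32, 0x7b, 0xd3, 0xcd, 0x6b, 0xf0, 0x23, 0xb5]
t1 = [0x32, 0x32, 0xd3, 0x7b, 0x6b, 0xd3, 0x23, 0xcd]

RES = [0x32, 0x32, 0xd3, 0x7b, 0x6b, 0xd3, 0x23, 0xcd]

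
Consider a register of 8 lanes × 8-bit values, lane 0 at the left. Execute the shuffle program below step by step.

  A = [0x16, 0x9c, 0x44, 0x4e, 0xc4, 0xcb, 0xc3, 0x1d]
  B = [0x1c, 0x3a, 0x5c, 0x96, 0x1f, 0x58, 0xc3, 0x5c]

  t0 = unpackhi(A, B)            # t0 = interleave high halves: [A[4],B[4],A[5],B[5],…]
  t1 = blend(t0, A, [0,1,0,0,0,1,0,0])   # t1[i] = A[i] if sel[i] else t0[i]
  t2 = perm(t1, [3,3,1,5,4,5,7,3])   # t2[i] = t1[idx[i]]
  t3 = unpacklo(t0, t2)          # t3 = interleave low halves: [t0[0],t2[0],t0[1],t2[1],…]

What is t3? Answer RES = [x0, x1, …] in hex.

RES = [ 0xc4  0x58  0x1f  0x58  0xcb  0x9c  0x58  0xcb ]

  t0: c4 1f cb 58 c3 c3 1d 5c
  t1: c4 9c cb 58 c3 cb 1d 5c
  t2: 58 58 9c cb c3 cb 5c 58
  t3: c4 58 1f 58 cb 9c 58 cb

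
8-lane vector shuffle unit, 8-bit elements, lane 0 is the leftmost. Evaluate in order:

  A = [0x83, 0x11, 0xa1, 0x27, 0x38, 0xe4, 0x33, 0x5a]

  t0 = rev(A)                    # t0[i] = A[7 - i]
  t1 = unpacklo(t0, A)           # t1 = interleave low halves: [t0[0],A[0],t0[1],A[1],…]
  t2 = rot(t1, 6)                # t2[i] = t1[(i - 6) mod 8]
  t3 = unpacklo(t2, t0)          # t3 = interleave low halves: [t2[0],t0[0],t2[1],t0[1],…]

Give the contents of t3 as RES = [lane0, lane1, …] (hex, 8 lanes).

RES = [ 0x33  0x5a  0x11  0x33  0xe4  0xe4  0xa1  0x38 ]

→ t0 |5a|33|e4|38|27|a1|11|83|
→ t1 |5a|83|33|11|e4|a1|38|27|
→ t2 |33|11|e4|a1|38|27|5a|83|
→ t3 |33|5a|11|33|e4|e4|a1|38|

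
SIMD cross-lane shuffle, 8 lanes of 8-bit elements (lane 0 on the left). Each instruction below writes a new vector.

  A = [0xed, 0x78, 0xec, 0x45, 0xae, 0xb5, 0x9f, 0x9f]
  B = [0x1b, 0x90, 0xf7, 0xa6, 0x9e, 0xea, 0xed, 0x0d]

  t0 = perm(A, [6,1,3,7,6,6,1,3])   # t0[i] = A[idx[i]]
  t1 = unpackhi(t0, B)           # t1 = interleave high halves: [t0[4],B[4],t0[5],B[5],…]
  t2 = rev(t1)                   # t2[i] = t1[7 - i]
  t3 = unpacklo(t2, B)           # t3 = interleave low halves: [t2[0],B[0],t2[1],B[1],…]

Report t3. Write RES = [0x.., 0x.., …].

RES = [ 0x0d  0x1b  0x45  0x90  0xed  0xf7  0x78  0xa6 ]

t0 = [0x9f, 0x78, 0x45, 0x9f, 0x9f, 0x9f, 0x78, 0x45]
t1 = [0x9f, 0x9e, 0x9f, 0xea, 0x78, 0xed, 0x45, 0x0d]
t2 = [0x0d, 0x45, 0xed, 0x78, 0xea, 0x9f, 0x9e, 0x9f]
t3 = [0x0d, 0x1b, 0x45, 0x90, 0xed, 0xf7, 0x78, 0xa6]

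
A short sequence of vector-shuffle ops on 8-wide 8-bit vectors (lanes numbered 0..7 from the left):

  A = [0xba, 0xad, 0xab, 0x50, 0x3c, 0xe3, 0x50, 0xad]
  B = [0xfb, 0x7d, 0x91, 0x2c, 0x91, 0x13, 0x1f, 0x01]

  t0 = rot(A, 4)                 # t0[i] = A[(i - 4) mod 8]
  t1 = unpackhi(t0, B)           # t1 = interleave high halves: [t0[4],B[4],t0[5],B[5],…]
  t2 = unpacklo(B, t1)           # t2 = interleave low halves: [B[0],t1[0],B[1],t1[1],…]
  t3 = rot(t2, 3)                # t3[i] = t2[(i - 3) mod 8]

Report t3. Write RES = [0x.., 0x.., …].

RES = [0xad, 0x2c, 0x13, 0xfb, 0xba, 0x7d, 0x91, 0x91]

t0 = [0x3c, 0xe3, 0x50, 0xad, 0xba, 0xad, 0xab, 0x50]
t1 = [0xba, 0x91, 0xad, 0x13, 0xab, 0x1f, 0x50, 0x01]
t2 = [0xfb, 0xba, 0x7d, 0x91, 0x91, 0xad, 0x2c, 0x13]
t3 = [0xad, 0x2c, 0x13, 0xfb, 0xba, 0x7d, 0x91, 0x91]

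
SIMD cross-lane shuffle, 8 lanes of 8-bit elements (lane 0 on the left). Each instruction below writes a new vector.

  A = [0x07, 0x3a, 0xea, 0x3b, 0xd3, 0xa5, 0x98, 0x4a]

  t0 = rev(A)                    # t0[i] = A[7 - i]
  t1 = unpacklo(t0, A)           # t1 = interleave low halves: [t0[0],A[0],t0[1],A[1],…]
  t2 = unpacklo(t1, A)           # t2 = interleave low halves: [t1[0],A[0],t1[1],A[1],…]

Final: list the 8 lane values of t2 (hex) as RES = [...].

→ t0 |4a|98|a5|d3|3b|ea|3a|07|
→ t1 |4a|07|98|3a|a5|ea|d3|3b|
→ t2 |4a|07|07|3a|98|ea|3a|3b|

RES = [0x4a, 0x07, 0x07, 0x3a, 0x98, 0xea, 0x3a, 0x3b]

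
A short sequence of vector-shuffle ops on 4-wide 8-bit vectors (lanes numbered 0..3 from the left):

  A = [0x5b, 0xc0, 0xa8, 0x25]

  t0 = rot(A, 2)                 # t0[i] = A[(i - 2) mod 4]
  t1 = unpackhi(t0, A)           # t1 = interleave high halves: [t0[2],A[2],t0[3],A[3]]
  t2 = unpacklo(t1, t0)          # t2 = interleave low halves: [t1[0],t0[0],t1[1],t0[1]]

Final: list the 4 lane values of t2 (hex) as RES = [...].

t0 = [0xa8, 0x25, 0x5b, 0xc0]
t1 = [0x5b, 0xa8, 0xc0, 0x25]
t2 = [0x5b, 0xa8, 0xa8, 0x25]

RES = [0x5b, 0xa8, 0xa8, 0x25]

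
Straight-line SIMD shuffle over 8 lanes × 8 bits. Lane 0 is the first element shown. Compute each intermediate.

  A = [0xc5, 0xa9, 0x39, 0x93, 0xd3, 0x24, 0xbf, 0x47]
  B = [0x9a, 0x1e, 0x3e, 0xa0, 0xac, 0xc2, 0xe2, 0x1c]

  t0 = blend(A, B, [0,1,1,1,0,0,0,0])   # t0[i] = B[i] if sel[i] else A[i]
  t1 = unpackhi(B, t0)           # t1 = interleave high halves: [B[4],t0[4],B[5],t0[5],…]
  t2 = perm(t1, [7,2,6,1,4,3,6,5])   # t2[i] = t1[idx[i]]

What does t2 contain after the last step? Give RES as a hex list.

t0 = [0xc5, 0x1e, 0x3e, 0xa0, 0xd3, 0x24, 0xbf, 0x47]
t1 = [0xac, 0xd3, 0xc2, 0x24, 0xe2, 0xbf, 0x1c, 0x47]
t2 = [0x47, 0xc2, 0x1c, 0xd3, 0xe2, 0x24, 0x1c, 0xbf]

RES = [0x47, 0xc2, 0x1c, 0xd3, 0xe2, 0x24, 0x1c, 0xbf]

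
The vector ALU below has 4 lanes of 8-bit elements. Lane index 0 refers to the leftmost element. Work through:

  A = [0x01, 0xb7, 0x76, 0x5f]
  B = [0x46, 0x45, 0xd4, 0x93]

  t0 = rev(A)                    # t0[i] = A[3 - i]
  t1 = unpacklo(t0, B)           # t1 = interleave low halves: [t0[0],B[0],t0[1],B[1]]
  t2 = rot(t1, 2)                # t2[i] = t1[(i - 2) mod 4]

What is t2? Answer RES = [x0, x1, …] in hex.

  t0: 5f 76 b7 01
  t1: 5f 46 76 45
  t2: 76 45 5f 46

RES = [ 0x76  0x45  0x5f  0x46 ]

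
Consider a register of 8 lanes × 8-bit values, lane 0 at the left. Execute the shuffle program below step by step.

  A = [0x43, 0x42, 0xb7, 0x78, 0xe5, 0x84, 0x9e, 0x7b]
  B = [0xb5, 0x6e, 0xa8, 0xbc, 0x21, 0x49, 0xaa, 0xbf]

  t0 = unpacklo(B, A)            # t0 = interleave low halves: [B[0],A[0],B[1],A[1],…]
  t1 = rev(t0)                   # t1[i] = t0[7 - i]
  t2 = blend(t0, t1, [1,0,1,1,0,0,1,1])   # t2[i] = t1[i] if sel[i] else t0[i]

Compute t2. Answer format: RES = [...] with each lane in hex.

→ t0 |b5|43|6e|42|a8|b7|bc|78|
→ t1 |78|bc|b7|a8|42|6e|43|b5|
→ t2 |78|43|b7|a8|a8|b7|43|b5|

RES = [0x78, 0x43, 0xb7, 0xa8, 0xa8, 0xb7, 0x43, 0xb5]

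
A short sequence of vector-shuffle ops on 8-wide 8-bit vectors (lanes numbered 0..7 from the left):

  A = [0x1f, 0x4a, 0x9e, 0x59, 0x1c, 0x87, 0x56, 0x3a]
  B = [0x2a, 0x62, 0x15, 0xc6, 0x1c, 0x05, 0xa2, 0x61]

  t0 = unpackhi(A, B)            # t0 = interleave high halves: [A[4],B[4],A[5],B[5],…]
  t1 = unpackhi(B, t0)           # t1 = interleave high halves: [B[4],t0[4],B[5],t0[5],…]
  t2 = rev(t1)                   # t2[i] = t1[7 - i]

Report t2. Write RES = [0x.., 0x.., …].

→ t0 |1c|1c|87|05|56|a2|3a|61|
→ t1 |1c|56|05|a2|a2|3a|61|61|
→ t2 |61|61|3a|a2|a2|05|56|1c|

RES = [ 0x61  0x61  0x3a  0xa2  0xa2  0x05  0x56  0x1c ]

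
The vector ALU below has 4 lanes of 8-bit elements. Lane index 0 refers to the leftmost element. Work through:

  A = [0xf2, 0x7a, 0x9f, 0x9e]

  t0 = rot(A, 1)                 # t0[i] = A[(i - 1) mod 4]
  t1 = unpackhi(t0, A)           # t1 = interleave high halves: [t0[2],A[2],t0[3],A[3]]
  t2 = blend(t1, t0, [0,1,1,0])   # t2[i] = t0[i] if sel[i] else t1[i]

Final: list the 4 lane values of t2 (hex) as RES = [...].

RES = [0x7a, 0xf2, 0x7a, 0x9e]

→ t0 |9e|f2|7a|9f|
→ t1 |7a|9f|9f|9e|
→ t2 |7a|f2|7a|9e|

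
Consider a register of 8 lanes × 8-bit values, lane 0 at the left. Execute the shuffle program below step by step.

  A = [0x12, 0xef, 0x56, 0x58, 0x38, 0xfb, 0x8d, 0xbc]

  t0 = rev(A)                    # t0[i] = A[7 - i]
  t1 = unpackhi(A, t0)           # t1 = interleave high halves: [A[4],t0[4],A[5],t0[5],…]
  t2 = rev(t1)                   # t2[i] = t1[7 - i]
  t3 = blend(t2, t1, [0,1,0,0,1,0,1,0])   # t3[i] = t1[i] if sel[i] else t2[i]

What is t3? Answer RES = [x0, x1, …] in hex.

  t0: bc 8d fb 38 58 56 ef 12
  t1: 38 58 fb 56 8d ef bc 12
  t2: 12 bc ef 8d 56 fb 58 38
  t3: 12 58 ef 8d 8d fb bc 38

RES = [0x12, 0x58, 0xef, 0x8d, 0x8d, 0xfb, 0xbc, 0x38]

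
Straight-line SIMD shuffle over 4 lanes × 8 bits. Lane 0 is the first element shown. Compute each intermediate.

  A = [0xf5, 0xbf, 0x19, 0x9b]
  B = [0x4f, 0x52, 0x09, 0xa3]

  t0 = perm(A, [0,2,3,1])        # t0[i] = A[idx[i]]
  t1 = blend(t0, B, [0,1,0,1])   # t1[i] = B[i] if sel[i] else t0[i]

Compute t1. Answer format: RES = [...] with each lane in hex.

RES = [ 0xf5  0x52  0x9b  0xa3 ]

t0 = [0xf5, 0x19, 0x9b, 0xbf]
t1 = [0xf5, 0x52, 0x9b, 0xa3]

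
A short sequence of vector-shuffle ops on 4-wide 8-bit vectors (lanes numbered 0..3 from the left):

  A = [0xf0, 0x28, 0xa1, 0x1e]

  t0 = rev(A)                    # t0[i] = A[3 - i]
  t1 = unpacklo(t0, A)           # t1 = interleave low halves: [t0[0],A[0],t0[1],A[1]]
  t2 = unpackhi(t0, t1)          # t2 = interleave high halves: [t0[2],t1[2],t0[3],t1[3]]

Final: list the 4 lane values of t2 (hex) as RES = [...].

RES = [ 0x28  0xa1  0xf0  0x28 ]

→ t0 |1e|a1|28|f0|
→ t1 |1e|f0|a1|28|
→ t2 |28|a1|f0|28|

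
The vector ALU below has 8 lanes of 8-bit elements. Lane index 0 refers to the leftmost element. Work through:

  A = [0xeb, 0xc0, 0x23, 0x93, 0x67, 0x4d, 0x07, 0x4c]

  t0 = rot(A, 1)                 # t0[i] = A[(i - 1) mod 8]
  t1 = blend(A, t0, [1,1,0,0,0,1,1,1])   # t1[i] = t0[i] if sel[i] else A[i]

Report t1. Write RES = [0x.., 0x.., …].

RES = [0x4c, 0xeb, 0x23, 0x93, 0x67, 0x67, 0x4d, 0x07]

→ t0 |4c|eb|c0|23|93|67|4d|07|
→ t1 |4c|eb|23|93|67|67|4d|07|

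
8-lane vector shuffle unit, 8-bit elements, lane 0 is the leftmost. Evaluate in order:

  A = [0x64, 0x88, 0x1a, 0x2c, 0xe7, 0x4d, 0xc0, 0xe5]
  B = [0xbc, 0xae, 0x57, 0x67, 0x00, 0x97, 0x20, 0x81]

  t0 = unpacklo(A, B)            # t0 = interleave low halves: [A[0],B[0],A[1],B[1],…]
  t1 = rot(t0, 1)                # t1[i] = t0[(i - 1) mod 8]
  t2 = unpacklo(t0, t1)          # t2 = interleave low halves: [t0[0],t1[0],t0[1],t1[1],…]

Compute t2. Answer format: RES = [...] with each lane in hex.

RES = [ 0x64  0x67  0xbc  0x64  0x88  0xbc  0xae  0x88 ]

t0 = [0x64, 0xbc, 0x88, 0xae, 0x1a, 0x57, 0x2c, 0x67]
t1 = [0x67, 0x64, 0xbc, 0x88, 0xae, 0x1a, 0x57, 0x2c]
t2 = [0x64, 0x67, 0xbc, 0x64, 0x88, 0xbc, 0xae, 0x88]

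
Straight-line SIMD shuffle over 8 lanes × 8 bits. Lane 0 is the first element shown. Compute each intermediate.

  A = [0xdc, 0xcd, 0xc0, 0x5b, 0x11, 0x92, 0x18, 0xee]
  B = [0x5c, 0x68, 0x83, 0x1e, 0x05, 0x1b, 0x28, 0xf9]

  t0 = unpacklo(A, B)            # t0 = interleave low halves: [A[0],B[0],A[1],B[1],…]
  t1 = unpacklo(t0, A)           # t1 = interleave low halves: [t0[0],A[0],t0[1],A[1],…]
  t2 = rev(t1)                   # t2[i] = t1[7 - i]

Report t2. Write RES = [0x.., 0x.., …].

t0 = [0xdc, 0x5c, 0xcd, 0x68, 0xc0, 0x83, 0x5b, 0x1e]
t1 = [0xdc, 0xdc, 0x5c, 0xcd, 0xcd, 0xc0, 0x68, 0x5b]
t2 = [0x5b, 0x68, 0xc0, 0xcd, 0xcd, 0x5c, 0xdc, 0xdc]

RES = [ 0x5b  0x68  0xc0  0xcd  0xcd  0x5c  0xdc  0xdc ]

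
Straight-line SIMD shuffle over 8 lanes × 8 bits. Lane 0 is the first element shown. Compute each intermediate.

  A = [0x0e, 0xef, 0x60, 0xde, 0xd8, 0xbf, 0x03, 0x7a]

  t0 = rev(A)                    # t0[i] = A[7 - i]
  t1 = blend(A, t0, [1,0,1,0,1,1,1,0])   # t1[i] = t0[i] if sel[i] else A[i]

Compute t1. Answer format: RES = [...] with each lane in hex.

RES = [ 0x7a  0xef  0xbf  0xde  0xde  0x60  0xef  0x7a ]

t0 = [0x7a, 0x03, 0xbf, 0xd8, 0xde, 0x60, 0xef, 0x0e]
t1 = [0x7a, 0xef, 0xbf, 0xde, 0xde, 0x60, 0xef, 0x7a]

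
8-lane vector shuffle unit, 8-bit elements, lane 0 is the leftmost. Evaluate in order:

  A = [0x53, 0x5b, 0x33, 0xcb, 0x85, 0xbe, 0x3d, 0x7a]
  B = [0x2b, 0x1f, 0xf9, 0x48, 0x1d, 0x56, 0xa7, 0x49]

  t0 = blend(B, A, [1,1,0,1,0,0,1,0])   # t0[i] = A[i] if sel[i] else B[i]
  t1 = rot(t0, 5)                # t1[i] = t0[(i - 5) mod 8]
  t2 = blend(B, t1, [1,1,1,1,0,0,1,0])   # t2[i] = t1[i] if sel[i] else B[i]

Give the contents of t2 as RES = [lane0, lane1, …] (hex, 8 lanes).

→ t0 |53|5b|f9|cb|1d|56|3d|49|
→ t1 |cb|1d|56|3d|49|53|5b|f9|
→ t2 |cb|1d|56|3d|1d|56|5b|49|

RES = [ 0xcb  0x1d  0x56  0x3d  0x1d  0x56  0x5b  0x49 ]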